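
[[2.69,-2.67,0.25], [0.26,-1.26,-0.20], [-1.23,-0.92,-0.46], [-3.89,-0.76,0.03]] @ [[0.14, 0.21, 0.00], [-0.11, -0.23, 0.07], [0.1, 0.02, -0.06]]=[[0.7, 1.18, -0.20], [0.16, 0.34, -0.08], [-0.12, -0.06, -0.04], [-0.46, -0.64, -0.06]]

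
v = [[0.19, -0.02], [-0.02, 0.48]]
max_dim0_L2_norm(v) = 0.48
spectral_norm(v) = 0.48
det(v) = 0.09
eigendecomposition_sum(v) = [[0.19, 0.01], [0.01, 0.00]] + [[0.00,-0.03], [-0.03,0.48]]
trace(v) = 0.67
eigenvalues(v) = [0.19, 0.48]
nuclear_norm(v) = 0.67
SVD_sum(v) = [[0.0, -0.03], [-0.03, 0.48]] + [[0.19, 0.01],[0.01, 0.00]]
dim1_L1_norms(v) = [0.21, 0.5]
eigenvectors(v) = [[-1.0,0.07], [-0.07,-1.0]]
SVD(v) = [[-0.07, 1.0], [1.0, 0.07]] @ diag([0.48137281168304447, 0.18862718831695555]) @ [[-0.07, 1.0], [1.00, 0.07]]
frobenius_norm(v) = 0.52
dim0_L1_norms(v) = [0.21, 0.5]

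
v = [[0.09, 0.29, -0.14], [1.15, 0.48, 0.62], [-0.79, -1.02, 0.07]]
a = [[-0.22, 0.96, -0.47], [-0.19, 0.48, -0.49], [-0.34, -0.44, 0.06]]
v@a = [[-0.03,0.29,-0.19],[-0.56,1.06,-0.74],[0.34,-1.28,0.88]]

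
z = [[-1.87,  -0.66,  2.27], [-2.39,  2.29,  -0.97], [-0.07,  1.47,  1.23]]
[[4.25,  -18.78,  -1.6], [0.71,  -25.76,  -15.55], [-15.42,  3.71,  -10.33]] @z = [[37.05, -48.16, 25.90], [61.33, -82.32, 7.47], [20.69, 3.49, -51.31]]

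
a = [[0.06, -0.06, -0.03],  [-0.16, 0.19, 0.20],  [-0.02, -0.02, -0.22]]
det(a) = -0.00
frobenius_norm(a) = 0.40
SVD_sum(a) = [[0.03, -0.04, -0.06], [-0.12, 0.16, 0.24], [0.07, -0.09, -0.13]] + [[0.03,  -0.02,  0.03],[-0.04,  0.03,  -0.04],[-0.09,  0.07,  -0.09]] + [[0.00, 0.0, -0.00], [0.00, 0.00, -0.00], [0.0, 0.0, -0.0]]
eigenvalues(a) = [0.24, 0.0, -0.21]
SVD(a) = [[-0.21, -0.29, 0.93], [0.86, 0.41, 0.32], [-0.47, 0.87, 0.16]] @ diag([0.3646135603272098, 0.1614074589296077, 0.0021409874831658606]) @ [[-0.38, 0.51, 0.77], [-0.62, 0.48, -0.62], [0.69, 0.72, -0.13]]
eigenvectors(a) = [[-0.32, 0.68, 0.0], [0.95, 0.72, -0.45], [-0.03, -0.13, 0.89]]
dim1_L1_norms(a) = [0.15, 0.55, 0.26]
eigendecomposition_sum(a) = [[0.06, -0.06, -0.03], [-0.17, 0.18, 0.09], [0.01, -0.01, -0.00]] + [[0.0, 0.0, 0.0], [0.0, 0.0, 0.00], [-0.0, -0.0, -0.0]] + [[-0.0,  -0.0,  -0.00], [0.01,  0.01,  0.11], [-0.02,  -0.01,  -0.22]]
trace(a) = 0.03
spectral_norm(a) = 0.36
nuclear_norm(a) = 0.53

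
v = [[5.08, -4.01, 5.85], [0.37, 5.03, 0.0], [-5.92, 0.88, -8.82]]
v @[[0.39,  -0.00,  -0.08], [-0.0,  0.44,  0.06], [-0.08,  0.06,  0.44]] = [[1.51, -1.41, 1.93], [0.14, 2.21, 0.27], [-1.6, -0.14, -3.35]]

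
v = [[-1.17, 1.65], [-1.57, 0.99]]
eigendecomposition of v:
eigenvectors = [[0.72+0.00j, (0.72-0j)], [0.47+0.52j, (0.47-0.52j)]]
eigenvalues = [(-0.09+1.19j), (-0.09-1.19j)]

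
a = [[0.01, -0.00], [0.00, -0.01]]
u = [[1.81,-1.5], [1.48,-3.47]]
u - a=[[1.8, -1.50], [1.48, -3.46]]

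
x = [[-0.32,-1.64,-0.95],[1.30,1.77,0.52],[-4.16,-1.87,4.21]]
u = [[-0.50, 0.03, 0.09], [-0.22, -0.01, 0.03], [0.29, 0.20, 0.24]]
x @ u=[[0.25,-0.18,-0.31], [-0.89,0.13,0.29], [3.71,0.74,0.58]]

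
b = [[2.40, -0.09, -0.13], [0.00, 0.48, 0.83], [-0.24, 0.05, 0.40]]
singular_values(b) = [2.42, 1.02, 0.15]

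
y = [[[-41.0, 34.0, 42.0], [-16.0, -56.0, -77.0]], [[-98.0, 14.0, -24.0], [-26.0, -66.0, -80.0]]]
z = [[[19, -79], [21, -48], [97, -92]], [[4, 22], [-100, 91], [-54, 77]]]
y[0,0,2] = 42.0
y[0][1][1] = -56.0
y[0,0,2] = 42.0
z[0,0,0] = 19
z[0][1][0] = 21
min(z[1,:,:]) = -100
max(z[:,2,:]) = 97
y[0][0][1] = 34.0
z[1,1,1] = 91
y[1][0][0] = -98.0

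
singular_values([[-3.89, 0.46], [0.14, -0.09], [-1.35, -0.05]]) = [4.14, 0.21]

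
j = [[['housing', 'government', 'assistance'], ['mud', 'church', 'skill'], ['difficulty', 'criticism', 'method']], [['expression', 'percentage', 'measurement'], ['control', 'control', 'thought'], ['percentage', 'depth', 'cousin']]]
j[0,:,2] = ['assistance', 'skill', 'method']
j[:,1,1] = ['church', 'control']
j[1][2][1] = 'depth'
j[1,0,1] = 'percentage'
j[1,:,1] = ['percentage', 'control', 'depth']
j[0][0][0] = 'housing'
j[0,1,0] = 'mud'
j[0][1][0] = 'mud'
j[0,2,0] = 'difficulty'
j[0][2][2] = 'method'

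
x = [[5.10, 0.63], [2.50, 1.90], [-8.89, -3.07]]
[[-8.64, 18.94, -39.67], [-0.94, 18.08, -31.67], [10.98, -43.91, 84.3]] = x@[[-1.95,3.03,-6.83], [2.07,5.53,-7.68]]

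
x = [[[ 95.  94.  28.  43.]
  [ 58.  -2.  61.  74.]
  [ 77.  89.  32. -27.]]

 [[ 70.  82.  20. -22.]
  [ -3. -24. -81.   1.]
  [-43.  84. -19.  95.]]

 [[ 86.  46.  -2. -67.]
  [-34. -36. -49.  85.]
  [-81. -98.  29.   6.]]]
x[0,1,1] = -2.0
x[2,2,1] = -98.0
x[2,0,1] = 46.0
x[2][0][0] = 86.0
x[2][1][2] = -49.0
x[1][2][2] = -19.0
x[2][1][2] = -49.0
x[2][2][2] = 29.0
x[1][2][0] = -43.0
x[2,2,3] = 6.0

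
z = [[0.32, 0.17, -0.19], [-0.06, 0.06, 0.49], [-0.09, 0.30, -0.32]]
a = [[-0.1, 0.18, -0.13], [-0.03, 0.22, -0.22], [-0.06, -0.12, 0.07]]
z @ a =[[-0.03, 0.12, -0.09], [-0.03, -0.06, 0.03], [0.02, 0.09, -0.08]]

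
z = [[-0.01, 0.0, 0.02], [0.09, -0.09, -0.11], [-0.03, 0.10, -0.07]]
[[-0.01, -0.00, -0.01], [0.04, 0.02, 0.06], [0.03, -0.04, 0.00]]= z @ [[0.46, 0.56, 0.11], [0.28, -0.01, -0.16], [-0.18, 0.25, -0.32]]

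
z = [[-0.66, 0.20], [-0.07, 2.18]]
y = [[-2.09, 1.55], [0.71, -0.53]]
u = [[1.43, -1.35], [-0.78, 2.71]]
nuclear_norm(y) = 2.75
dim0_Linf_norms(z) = [0.66, 2.18]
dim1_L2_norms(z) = [0.69, 2.18]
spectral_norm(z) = 2.19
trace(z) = 1.52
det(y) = 0.01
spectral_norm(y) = 2.75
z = u + y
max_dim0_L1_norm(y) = 2.8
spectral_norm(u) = 3.33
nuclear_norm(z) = 2.84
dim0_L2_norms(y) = [2.21, 1.64]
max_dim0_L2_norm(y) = 2.21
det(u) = 2.82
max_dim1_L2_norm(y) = 2.6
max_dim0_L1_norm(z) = 2.38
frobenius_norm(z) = 2.29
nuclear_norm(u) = 4.18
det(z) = -1.42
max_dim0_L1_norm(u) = 4.06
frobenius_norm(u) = 3.44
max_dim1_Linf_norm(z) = 2.18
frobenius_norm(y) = 2.75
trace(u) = 4.14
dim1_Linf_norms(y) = [2.09, 0.71]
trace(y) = -2.62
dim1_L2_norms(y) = [2.6, 0.89]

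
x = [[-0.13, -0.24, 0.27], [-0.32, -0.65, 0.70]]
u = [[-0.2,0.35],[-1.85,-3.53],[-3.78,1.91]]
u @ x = [[-0.09, -0.18, 0.19], [1.37, 2.74, -2.97], [-0.12, -0.33, 0.32]]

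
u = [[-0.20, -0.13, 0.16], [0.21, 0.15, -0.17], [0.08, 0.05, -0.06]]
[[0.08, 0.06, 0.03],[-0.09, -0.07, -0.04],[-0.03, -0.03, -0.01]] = u@ [[0.08, -0.25, 0.14], [-0.25, -0.34, -0.44], [0.4, -0.2, 0.01]]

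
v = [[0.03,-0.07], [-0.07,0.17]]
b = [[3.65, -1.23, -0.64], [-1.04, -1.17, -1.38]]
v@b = [[0.18, 0.05, 0.08], [-0.43, -0.11, -0.19]]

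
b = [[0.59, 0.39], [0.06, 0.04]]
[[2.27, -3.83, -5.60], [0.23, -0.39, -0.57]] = b @ [[2.77, -3.94, -4.74], [1.62, -3.86, -7.2]]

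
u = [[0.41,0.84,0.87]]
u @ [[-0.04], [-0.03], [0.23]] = [[0.16]]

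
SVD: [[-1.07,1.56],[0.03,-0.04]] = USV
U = [[-1.00, 0.03], [0.03, 1.0]]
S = [1.89, 0.0]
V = [[0.57,-0.82], [0.82,0.57]]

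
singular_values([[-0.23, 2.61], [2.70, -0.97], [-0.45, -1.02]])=[3.32, 2.31]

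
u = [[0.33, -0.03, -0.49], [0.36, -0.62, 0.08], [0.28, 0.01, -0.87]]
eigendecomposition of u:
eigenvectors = [[-0.88, 0.10, 0.22], [-0.42, 0.99, -0.81], [-0.24, 0.13, 0.54]]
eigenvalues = [0.18, -0.57, -0.77]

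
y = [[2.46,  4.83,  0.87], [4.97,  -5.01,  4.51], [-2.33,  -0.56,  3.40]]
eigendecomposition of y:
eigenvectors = [[0.43+0.00j, (0.26+0.61j), (0.26-0.61j)], [-0.90+0.00j, -0.09+0.35j, (-0.09-0.35j)], [0.04+0.00j, (-0.66+0j), (-0.66-0j)]]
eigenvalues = [(-7.6+0j), (4.22+2.43j), (4.22-2.43j)]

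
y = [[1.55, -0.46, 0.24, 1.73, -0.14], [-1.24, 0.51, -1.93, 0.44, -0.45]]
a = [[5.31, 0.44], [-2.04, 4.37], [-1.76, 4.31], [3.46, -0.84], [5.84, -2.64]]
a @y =[[7.68, -2.22, 0.43, 9.38, -0.94], [-8.58, 3.17, -8.92, -1.61, -1.68], [-8.07, 3.01, -8.74, -1.15, -1.69], [6.40, -2.02, 2.45, 5.62, -0.11], [12.33, -4.03, 6.50, 8.94, 0.37]]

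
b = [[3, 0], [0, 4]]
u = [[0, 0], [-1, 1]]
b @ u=[[0, 0], [-4, 4]]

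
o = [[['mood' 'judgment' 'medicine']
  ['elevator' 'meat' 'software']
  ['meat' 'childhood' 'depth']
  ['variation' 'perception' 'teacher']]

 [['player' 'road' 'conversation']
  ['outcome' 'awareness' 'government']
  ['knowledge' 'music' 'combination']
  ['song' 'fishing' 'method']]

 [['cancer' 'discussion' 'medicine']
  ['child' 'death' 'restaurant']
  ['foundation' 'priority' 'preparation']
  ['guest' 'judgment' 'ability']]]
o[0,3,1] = 'perception'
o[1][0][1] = 'road'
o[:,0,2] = ['medicine', 'conversation', 'medicine']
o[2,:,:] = [['cancer', 'discussion', 'medicine'], ['child', 'death', 'restaurant'], ['foundation', 'priority', 'preparation'], ['guest', 'judgment', 'ability']]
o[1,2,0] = 'knowledge'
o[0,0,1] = 'judgment'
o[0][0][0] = 'mood'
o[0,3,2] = 'teacher'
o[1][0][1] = 'road'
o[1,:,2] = ['conversation', 'government', 'combination', 'method']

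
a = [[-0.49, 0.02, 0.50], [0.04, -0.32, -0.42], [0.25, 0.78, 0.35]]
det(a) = -0.052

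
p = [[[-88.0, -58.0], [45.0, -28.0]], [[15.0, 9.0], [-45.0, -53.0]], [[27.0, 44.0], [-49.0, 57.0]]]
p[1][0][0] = 15.0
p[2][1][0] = -49.0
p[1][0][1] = 9.0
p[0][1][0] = 45.0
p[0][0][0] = -88.0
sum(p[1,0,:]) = 24.0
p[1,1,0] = -45.0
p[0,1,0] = 45.0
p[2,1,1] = 57.0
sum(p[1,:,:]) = -74.0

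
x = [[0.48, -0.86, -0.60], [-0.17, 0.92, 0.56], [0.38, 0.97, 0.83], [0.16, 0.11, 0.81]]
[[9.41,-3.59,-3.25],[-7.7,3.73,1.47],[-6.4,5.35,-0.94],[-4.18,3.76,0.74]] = x@[[5.53, 0.70, -5.33], [-3.86, 1.57, -0.63], [-5.73, 4.29, 2.05]]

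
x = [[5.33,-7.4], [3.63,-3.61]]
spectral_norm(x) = 10.43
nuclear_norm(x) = 11.16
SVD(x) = [[-0.87,-0.49],[-0.49,0.87]] @ diag([10.432849047065744, 0.7304524359185793]) @ [[-0.62, 0.79],  [0.79, 0.62]]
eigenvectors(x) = [[0.82+0.00j, 0.82-0.00j],[(0.49-0.29j), (0.49+0.29j)]]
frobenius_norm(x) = 10.46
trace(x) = 1.72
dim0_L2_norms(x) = [6.45, 8.23]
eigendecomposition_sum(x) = [[2.66+0.58j, -3.70+1.21j],[1.82-0.60j, (-1.8+2.04j)]] + [[(2.66-0.58j), (-3.7-1.21j)], [(1.82+0.6j), (-1.8-2.04j)]]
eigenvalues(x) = [(0.86+2.62j), (0.86-2.62j)]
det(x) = 7.62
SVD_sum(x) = [[5.61, -7.18],[3.13, -4.00]] + [[-0.28, -0.22], [0.50, 0.39]]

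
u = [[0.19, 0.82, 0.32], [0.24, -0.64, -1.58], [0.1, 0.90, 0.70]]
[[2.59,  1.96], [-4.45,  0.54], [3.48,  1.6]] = u@[[0.36, 0.75], [2.32, 2.74], [1.93, -1.34]]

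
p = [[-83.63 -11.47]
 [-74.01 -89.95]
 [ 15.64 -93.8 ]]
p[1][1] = -89.95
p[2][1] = -93.8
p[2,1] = -93.8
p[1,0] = -74.01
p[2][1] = -93.8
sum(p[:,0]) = -142.0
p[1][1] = -89.95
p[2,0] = 15.64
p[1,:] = [-74.01, -89.95]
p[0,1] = -11.47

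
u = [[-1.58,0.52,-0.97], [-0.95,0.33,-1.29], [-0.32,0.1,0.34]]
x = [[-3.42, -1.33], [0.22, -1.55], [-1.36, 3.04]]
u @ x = [[6.84, -1.65], [5.08, -3.17], [0.65, 1.3]]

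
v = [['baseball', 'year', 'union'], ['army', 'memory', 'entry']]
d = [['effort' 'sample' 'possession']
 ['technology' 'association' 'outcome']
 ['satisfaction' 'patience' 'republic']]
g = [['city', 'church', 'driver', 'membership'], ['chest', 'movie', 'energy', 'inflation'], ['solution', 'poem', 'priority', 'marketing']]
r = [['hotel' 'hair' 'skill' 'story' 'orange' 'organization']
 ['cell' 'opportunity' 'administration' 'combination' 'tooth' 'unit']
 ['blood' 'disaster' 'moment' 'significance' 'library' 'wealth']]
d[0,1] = 'sample'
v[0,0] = 'baseball'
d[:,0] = ['effort', 'technology', 'satisfaction']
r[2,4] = 'library'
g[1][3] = 'inflation'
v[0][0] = 'baseball'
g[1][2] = 'energy'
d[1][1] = 'association'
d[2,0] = 'satisfaction'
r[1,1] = 'opportunity'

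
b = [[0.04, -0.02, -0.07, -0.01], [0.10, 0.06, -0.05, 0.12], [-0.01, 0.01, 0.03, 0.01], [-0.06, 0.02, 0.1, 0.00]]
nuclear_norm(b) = 0.32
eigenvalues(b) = [0.1, 0.03, -0.01, 0.0]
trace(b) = 0.13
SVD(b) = [[-0.29, 0.50, -0.63, 0.51],[-0.83, -0.55, 0.01, 0.09],[0.09, -0.25, -0.74, -0.62],[0.47, -0.61, -0.23, 0.59]] @ diag([0.1948649518515848, 0.12130249991353848, 0.0035260096619484918, 0.0009598491909421963]) @ [[-0.63, -0.17, 0.57, -0.49], [0.03, -0.48, -0.63, -0.61], [-0.72, 0.41, -0.52, 0.18], [0.27, 0.76, 0.02, -0.60]]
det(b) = -0.00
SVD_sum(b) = [[0.04,0.01,-0.03,0.03],[0.10,0.03,-0.09,0.08],[-0.01,-0.00,0.01,-0.01],[-0.06,-0.02,0.05,-0.05]] + [[0.00, -0.03, -0.04, -0.04], [-0.00, 0.03, 0.04, 0.04], [-0.00, 0.01, 0.02, 0.02], [-0.00, 0.04, 0.05, 0.05]] + [[0.0, -0.0, 0.0, -0.00],[-0.00, 0.00, -0.00, 0.00],[0.0, -0.00, 0.00, -0.0],[0.0, -0.0, 0.0, -0.00]] + [[0.00, 0.0, 0.0, -0.00], [0.0, 0.0, 0.0, -0.0], [-0.00, -0.00, -0.00, 0.0], [0.0, 0.00, 0.00, -0.0]]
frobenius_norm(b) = 0.23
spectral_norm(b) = 0.19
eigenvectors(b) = [[-0.57, 0.34, 0.24, 0.61], [0.38, 0.78, 0.76, -0.62], [0.25, -0.13, 0.02, 0.49], [0.69, -0.5, -0.6, -0.02]]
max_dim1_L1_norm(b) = 0.33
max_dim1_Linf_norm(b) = 0.12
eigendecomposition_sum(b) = [[-0.00, -0.04, -0.04, -0.05], [0.00, 0.02, 0.03, 0.03], [0.00, 0.02, 0.02, 0.02], [0.01, 0.04, 0.05, 0.06]] + [[0.04, 0.02, -0.03, 0.03], [0.09, 0.03, -0.06, 0.08], [-0.01, -0.01, 0.01, -0.01], [-0.06, -0.02, 0.04, -0.05]] + [[0.00, 0.00, -0.0, 0.00], [0.01, 0.00, -0.01, 0.01], [0.00, 0.00, -0.0, 0.0], [-0.01, -0.0, 0.01, -0.01]] + [[0.0, 0.0, 0.00, 0.0], [-0.00, -0.0, -0.00, -0.00], [0.0, 0.0, 0.00, 0.0], [-0.0, -0.00, -0.0, -0.00]]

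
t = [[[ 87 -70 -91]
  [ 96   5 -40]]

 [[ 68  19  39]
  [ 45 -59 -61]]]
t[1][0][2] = 39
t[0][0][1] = -70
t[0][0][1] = -70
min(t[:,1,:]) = -61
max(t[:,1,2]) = -40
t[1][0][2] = 39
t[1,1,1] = -59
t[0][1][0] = 96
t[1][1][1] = -59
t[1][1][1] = -59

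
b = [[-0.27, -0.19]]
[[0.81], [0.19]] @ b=[[-0.22, -0.15], [-0.05, -0.04]]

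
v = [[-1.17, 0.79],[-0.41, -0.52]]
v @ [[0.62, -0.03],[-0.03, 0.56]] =[[-0.75, 0.48], [-0.24, -0.28]]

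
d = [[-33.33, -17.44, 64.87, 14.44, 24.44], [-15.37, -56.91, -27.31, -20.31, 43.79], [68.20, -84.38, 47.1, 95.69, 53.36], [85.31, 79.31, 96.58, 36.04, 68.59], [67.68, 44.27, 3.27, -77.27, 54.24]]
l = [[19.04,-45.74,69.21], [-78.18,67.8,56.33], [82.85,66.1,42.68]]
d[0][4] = 24.44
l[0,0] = 19.04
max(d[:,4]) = 68.59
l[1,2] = 56.33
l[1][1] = 67.8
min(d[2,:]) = -84.38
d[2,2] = 47.1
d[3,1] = 79.31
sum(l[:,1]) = 88.16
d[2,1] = -84.38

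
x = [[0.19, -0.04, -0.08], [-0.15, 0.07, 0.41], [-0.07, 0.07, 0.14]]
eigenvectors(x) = [[0.41, -0.72, -0.05], [-0.82, -0.61, -0.95], [-0.41, -0.33, 0.30]]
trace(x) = 0.40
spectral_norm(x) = 0.50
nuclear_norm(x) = 0.68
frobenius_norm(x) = 0.52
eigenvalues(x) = [0.35, 0.12, -0.07]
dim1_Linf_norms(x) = [0.19, 0.41, 0.14]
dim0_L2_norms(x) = [0.25, 0.11, 0.44]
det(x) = -0.00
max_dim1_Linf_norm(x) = 0.41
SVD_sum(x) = [[0.07, -0.03, -0.14], [-0.19, 0.09, 0.38], [-0.07, 0.03, 0.15]] + [[0.12,-0.01,0.06], [0.04,-0.01,0.02], [-0.00,0.00,-0.00]] + [[0.0, 0.01, -0.0], [-0.0, -0.01, 0.00], [0.01, 0.04, -0.00]]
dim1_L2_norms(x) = [0.21, 0.44, 0.17]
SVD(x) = [[-0.32, -0.93, 0.14],[0.88, -0.35, -0.31],[0.34, 0.03, 0.94]] @ diag([0.4967882417317145, 0.14360459733122388, 0.03973867766356314]) @ [[-0.44, 0.2, 0.88], [-0.88, 0.1, -0.46], [0.18, 0.97, -0.13]]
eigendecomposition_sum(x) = [[0.11, -0.05, -0.14], [-0.22, 0.10, 0.28], [-0.11, 0.05, 0.14]] + [[0.08, 0.01, 0.06],[0.07, 0.01, 0.05],[0.04, 0.01, 0.03]] + [[-0.0,-0.0,0.00], [-0.0,-0.04,0.08], [0.00,0.01,-0.03]]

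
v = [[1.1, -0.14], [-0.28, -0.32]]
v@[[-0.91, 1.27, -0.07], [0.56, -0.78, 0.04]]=[[-1.08, 1.51, -0.08],[0.08, -0.11, 0.01]]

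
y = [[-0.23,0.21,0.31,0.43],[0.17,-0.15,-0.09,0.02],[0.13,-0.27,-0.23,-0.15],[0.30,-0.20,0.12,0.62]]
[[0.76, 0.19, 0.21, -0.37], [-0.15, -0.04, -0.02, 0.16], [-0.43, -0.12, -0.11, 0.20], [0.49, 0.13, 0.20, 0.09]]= y@ [[-0.33, 0.03, -0.06, 0.83], [0.07, -0.13, 0.18, 0.08], [1.12, 0.70, -0.06, -0.4], [0.76, 0.02, 0.42, -0.16]]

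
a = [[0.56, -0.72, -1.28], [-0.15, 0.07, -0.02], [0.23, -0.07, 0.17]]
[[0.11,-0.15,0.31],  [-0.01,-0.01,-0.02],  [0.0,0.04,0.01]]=a @ [[0.02, 0.09, 0.17], [-0.07, 0.05, 0.02], [-0.04, 0.13, -0.18]]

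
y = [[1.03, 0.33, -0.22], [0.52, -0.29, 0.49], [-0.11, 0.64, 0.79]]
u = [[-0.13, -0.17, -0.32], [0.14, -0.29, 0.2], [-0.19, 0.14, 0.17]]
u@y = [[-0.19, -0.2, -0.31], [-0.03, 0.26, -0.01], [-0.14, 0.01, 0.24]]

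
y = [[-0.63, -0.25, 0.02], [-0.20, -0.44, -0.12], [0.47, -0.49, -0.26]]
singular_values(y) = [0.82, 0.75, 0.0]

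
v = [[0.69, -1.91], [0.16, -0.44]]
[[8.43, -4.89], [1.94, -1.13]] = v @[[-6.6, -2.16], [-6.80, 1.78]]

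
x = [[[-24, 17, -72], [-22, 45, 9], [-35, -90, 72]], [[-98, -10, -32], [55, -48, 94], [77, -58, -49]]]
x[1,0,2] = -32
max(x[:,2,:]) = 77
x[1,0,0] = -98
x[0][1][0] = -22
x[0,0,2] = -72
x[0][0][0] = -24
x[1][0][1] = -10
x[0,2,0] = -35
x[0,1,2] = 9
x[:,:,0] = [[-24, -22, -35], [-98, 55, 77]]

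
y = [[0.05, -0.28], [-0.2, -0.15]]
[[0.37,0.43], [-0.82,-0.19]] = y@[[4.49, 1.85], [-0.53, -1.22]]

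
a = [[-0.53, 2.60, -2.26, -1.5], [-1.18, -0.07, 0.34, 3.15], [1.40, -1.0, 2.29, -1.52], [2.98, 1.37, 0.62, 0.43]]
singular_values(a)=[4.43, 4.26, 3.06, 0.75]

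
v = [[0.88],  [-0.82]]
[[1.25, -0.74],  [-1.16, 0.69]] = v@[[1.42,-0.84]]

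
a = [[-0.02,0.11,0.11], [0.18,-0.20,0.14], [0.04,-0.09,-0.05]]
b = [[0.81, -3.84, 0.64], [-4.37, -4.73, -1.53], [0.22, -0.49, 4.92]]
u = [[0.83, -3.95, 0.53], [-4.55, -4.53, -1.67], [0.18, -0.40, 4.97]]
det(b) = -98.69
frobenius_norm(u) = 9.25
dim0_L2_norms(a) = [0.19, 0.25, 0.18]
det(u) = -105.98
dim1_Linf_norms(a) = [0.11, 0.2, 0.09]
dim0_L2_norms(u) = [4.63, 6.02, 5.27]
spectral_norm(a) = 0.31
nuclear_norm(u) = 15.16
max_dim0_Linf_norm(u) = 4.97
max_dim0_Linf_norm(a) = 0.2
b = u + a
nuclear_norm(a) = 0.49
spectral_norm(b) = 7.07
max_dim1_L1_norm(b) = 10.63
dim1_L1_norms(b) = [5.29, 10.63, 5.63]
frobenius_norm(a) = 0.36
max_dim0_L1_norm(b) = 9.06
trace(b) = 1.00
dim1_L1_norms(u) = [5.31, 10.75, 5.55]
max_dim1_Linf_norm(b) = 4.92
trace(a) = -0.27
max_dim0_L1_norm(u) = 8.88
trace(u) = 1.27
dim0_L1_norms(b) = [5.4, 9.06, 7.09]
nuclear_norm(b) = 14.95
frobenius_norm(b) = 9.17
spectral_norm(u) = 7.10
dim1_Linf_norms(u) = [3.95, 4.55, 4.97]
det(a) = 0.00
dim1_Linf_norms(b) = [3.84, 4.73, 4.92]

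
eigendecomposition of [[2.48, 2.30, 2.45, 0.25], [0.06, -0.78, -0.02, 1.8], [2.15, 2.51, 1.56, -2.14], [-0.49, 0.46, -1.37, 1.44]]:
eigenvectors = [[-0.61, -0.06, 0.76, -0.12], [0.14, -0.42, -0.34, -0.58], [-0.65, 0.48, -0.54, 0.72], [0.43, -0.77, -0.12, 0.36]]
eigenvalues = [4.4, 2.51, -0.33, -1.87]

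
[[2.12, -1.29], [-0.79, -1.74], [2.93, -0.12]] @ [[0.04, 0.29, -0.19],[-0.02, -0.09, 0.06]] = [[0.11, 0.73, -0.48], [0.00, -0.07, 0.05], [0.12, 0.86, -0.56]]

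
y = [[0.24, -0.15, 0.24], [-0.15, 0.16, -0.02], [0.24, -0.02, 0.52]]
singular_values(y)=[0.68, 0.24, 0.0]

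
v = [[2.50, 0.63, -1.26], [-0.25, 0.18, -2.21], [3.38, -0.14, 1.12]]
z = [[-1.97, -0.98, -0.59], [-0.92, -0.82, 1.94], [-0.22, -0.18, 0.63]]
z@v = [[-6.67,-1.33,3.99], [4.46,-1.0,5.14], [1.62,-0.26,1.38]]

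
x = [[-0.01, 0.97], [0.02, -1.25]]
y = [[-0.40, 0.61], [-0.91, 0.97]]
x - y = [[0.39, 0.36],[0.93, -2.22]]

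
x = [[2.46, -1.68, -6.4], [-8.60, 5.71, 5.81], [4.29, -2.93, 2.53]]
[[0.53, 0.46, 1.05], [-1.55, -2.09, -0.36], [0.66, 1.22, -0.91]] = x@[[0.22, 0.17, -0.02], [0.08, -0.14, 0.11], [-0.02, 0.03, -0.20]]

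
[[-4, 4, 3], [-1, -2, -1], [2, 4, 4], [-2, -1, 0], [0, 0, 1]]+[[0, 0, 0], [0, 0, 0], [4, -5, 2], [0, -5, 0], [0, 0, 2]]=[[-4, 4, 3], [-1, -2, -1], [6, -1, 6], [-2, -6, 0], [0, 0, 3]]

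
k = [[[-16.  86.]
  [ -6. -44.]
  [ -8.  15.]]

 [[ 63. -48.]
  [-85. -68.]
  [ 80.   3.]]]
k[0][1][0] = -6.0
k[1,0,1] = -48.0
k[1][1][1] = -68.0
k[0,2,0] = -8.0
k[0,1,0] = -6.0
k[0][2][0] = -8.0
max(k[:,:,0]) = 80.0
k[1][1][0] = -85.0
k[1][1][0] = -85.0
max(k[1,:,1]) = 3.0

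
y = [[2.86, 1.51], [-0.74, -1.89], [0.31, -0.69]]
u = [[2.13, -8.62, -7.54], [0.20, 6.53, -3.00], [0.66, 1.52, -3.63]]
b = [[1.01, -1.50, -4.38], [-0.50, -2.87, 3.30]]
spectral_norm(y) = 3.64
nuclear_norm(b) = 8.81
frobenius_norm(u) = 14.26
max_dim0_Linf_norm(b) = 4.38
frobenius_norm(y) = 3.89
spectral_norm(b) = 5.63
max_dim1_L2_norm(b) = 4.74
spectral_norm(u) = 12.16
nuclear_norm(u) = 19.61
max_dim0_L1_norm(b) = 7.68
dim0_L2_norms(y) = [2.97, 2.52]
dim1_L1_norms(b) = [6.89, 6.67]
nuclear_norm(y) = 5.03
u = y @ b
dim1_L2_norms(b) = [4.74, 4.4]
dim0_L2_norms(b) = [1.13, 3.24, 5.48]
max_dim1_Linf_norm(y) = 2.86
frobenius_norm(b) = 6.47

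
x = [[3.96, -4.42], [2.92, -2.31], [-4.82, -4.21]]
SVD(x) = [[-0.8, -0.30], [-0.52, -0.09], [0.30, -0.95]] @ diag([7.046783292203542, 6.354513768394953]) @ [[-0.87,0.49],  [0.49,0.87]]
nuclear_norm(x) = 13.40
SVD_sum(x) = [[4.9, -2.74], [3.21, -1.80], [-1.87, 1.05]] + [[-0.94, -1.68],[-0.29, -0.51],[-2.95, -5.26]]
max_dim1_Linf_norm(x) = 4.82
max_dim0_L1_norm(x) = 11.7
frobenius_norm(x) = 9.49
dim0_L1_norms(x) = [11.7, 10.94]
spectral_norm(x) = 7.05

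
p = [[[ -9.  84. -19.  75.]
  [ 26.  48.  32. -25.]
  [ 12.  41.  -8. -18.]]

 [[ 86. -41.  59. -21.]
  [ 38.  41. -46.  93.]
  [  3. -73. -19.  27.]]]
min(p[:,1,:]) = -46.0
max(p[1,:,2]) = 59.0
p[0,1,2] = 32.0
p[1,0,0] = 86.0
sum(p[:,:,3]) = 131.0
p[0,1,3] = -25.0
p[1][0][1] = -41.0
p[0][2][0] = 12.0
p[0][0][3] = 75.0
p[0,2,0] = 12.0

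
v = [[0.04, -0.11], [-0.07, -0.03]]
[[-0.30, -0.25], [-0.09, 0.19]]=v@[[0.06, -3.21], [2.76, 1.11]]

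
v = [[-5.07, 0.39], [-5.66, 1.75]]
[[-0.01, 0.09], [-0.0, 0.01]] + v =[[-5.08, 0.48], [-5.66, 1.76]]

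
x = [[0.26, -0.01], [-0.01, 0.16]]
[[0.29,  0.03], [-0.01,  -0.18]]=x@ [[1.12, 0.06], [0.01, -1.12]]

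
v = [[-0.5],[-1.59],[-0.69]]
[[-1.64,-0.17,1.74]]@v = [[-0.11]]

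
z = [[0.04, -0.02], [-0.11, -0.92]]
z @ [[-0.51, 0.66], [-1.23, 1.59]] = [[0.00,-0.01], [1.19,-1.54]]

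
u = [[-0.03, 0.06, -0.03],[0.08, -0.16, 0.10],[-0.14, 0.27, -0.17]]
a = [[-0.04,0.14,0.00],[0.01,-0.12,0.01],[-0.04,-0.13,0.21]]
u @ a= [[0.00, -0.01, -0.01], [-0.01, 0.02, 0.02], [0.02, -0.03, -0.03]]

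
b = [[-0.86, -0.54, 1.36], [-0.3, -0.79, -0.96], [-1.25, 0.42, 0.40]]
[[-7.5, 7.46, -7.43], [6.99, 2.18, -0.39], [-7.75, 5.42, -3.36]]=b@[[3.26, -4.78, 2.74],[-3.97, -2.66, 2.69],[-5.03, 1.41, -2.66]]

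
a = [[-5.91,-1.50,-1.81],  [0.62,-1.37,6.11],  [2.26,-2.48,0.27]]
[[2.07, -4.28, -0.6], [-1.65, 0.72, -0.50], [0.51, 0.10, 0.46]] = a@ [[-0.15, 0.55, 0.15],[-0.38, 0.48, -0.06],[-0.34, 0.17, -0.11]]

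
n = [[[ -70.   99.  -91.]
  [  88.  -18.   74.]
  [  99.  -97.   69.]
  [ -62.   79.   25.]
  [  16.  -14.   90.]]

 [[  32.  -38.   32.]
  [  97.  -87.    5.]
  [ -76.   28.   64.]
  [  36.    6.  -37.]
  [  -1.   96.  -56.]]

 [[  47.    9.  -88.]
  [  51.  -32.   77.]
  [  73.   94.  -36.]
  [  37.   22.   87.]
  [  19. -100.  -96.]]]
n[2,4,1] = -100.0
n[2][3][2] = 87.0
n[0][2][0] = 99.0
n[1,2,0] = -76.0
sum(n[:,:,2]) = 119.0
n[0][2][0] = 99.0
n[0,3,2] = 25.0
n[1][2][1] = 28.0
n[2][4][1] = -100.0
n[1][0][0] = 32.0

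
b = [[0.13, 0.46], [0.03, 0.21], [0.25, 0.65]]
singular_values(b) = [0.87, 0.05]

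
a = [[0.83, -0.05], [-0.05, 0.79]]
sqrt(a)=[[0.91, -0.03], [-0.03, 0.89]]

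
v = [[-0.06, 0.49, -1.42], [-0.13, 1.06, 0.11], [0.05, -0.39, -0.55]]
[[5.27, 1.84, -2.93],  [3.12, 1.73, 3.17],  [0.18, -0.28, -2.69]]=v @ [[0.64, -3.36, -0.9], [3.29, 1.29, 2.57], [-2.60, -0.71, 2.99]]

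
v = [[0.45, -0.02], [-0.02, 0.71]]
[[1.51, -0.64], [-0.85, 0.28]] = v @ [[3.30, -1.41],[-1.10, 0.36]]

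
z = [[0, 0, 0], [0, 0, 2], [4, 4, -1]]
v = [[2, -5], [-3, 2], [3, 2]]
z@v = [[0, 0], [6, 4], [-7, -14]]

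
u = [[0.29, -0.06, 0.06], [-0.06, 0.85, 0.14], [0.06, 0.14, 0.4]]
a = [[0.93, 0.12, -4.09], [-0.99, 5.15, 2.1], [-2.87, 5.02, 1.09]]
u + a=[[1.22,0.06,-4.03],[-1.05,6.00,2.24],[-2.81,5.16,1.49]]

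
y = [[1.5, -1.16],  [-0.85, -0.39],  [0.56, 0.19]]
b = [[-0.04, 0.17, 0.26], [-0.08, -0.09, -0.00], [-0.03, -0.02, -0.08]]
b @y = [[-0.06, 0.03], [-0.04, 0.13], [-0.07, 0.03]]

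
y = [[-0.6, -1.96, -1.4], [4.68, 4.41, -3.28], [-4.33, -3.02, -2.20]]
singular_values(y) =[8.53, 4.08, 1.24]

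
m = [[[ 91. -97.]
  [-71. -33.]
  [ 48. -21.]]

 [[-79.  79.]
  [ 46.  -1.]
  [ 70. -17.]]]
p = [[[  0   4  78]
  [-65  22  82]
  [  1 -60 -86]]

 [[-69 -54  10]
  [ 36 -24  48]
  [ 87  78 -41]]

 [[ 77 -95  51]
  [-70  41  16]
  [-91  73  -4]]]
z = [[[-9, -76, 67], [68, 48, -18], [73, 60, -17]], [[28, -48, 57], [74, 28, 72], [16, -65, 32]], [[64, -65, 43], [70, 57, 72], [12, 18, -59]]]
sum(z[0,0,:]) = -18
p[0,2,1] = -60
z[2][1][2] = 72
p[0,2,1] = -60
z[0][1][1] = 48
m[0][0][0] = 91.0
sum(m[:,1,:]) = -59.0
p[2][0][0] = 77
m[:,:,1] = [[-97.0, -33.0, -21.0], [79.0, -1.0, -17.0]]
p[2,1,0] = -70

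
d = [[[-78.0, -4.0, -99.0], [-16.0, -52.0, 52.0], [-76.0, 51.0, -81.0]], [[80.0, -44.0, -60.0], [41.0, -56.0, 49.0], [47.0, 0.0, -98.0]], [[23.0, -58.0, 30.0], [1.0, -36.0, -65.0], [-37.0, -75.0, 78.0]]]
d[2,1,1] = -36.0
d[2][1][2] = -65.0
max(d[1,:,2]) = 49.0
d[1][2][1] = 0.0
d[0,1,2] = 52.0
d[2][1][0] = 1.0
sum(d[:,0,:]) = -210.0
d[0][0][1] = -4.0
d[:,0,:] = [[-78.0, -4.0, -99.0], [80.0, -44.0, -60.0], [23.0, -58.0, 30.0]]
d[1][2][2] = -98.0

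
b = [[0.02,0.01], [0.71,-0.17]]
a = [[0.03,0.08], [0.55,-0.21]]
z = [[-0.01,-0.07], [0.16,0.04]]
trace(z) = 0.03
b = z + a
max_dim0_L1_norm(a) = 0.58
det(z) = 0.01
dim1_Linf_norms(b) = [0.02, 0.71]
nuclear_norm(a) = 0.67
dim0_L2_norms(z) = [0.16, 0.08]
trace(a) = -0.18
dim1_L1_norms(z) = [0.08, 0.2]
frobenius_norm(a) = 0.59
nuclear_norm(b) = 0.74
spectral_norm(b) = 0.73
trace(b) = -0.15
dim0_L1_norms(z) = [0.17, 0.11]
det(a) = -0.05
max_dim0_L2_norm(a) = 0.55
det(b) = -0.01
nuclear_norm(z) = 0.23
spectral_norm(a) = 0.59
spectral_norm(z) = 0.17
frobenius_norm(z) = 0.18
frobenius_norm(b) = 0.73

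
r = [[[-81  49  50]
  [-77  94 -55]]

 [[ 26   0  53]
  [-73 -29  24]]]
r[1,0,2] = 53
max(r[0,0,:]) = 50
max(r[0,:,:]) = 94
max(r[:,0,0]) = 26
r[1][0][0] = 26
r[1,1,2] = 24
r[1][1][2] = 24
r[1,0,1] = 0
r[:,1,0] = [-77, -73]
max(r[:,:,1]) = 94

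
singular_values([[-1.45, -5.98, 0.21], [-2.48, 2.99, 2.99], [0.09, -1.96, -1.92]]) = [7.21, 4.08, 0.94]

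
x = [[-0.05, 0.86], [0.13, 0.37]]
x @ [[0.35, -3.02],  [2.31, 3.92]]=[[1.97,3.52], [0.90,1.06]]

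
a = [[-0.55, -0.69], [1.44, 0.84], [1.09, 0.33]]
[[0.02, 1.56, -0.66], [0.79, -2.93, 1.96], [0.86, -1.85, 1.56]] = a@[[1.05,  -1.34,  1.51], [-0.86,  -1.19,  -0.25]]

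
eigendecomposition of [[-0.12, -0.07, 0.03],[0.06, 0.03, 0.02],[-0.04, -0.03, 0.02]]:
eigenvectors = [[(-0.81+0j), -0.45+0.15j, -0.45-0.15j], [(0.55+0j), 0.82+0.00j, 0.82-0.00j], [-0.19+0.00j, 0.04+0.30j, 0.04-0.30j]]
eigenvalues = [(-0.07+0j), (-0+0.02j), (-0-0.02j)]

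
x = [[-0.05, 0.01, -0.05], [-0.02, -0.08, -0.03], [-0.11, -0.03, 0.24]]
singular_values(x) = [0.27, 0.09, 0.06]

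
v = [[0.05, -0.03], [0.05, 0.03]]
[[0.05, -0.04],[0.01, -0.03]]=v @[[0.59, -0.62],[-0.71, 0.16]]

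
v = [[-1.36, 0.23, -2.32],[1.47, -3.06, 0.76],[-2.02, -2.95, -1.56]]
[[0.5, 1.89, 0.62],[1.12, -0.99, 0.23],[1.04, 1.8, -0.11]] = v@ [[0.29, -0.42, 0.45], [-0.33, -0.02, 0.01], [-0.42, -0.57, -0.53]]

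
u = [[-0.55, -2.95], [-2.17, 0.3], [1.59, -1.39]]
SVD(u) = [[0.78, 0.55], [-0.30, 0.73], [0.55, -0.39]] @ diag([3.3390956437437205, 2.667309558699872]) @ [[0.32,-0.95], [-0.95,-0.32]]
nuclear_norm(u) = 6.01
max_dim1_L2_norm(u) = 3.0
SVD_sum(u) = [[0.85, -2.47],[-0.32, 0.93],[0.59, -1.73]] + [[-1.4, -0.48],[-1.85, -0.63],[1.00, 0.34]]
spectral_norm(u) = 3.34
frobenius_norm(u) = 4.27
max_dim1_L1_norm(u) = 3.5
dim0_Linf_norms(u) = [2.17, 2.95]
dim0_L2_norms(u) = [2.75, 3.27]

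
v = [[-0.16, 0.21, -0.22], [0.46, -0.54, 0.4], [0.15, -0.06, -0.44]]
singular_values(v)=[0.89, 0.46, 0.0]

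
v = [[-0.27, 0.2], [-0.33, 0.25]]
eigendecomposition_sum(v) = [[-0.19, 0.12], [-0.21, 0.14]] + [[-0.08, 0.07], [-0.12, 0.11]]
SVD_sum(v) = [[-0.27, 0.2],[-0.33, 0.25]] + [[-0.0, -0.0], [0.00, 0.0]]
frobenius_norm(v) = 0.53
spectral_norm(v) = 0.53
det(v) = -0.00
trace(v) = -0.02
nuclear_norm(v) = 0.54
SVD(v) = [[-0.63, -0.78], [-0.78, 0.63]] @ diag([0.5331904777886703, 0.002813253541625537]) @ [[0.80, -0.60], [0.6, 0.8]]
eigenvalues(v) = [-0.05, 0.03]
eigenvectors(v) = [[-0.67, -0.55],[-0.74, -0.83]]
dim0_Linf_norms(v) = [0.33, 0.25]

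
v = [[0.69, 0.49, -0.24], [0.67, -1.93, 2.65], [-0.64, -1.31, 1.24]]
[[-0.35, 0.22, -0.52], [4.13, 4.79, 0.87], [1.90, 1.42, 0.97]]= v@[[0.09,1.25,-0.61], [-0.13,-0.91,0.05], [1.44,0.83,0.52]]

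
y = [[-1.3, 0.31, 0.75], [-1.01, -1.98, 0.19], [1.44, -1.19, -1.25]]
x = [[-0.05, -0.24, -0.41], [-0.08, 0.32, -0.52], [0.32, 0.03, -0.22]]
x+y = [[-1.35, 0.07, 0.34], [-1.09, -1.66, -0.33], [1.76, -1.16, -1.47]]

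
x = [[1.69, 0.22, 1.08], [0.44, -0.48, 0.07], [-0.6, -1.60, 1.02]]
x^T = [[1.69,0.44,-0.6], [0.22,-0.48,-1.60], [1.08,0.07,1.02]]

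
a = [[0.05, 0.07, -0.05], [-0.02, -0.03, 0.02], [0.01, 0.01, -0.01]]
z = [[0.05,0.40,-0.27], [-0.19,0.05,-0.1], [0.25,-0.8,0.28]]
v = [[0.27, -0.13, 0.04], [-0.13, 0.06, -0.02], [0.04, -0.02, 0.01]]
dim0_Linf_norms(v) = [0.27, 0.13, 0.04]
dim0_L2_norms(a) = [0.05, 0.08, 0.05]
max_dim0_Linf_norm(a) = 0.07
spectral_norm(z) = 1.00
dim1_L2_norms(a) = [0.1, 0.04, 0.02]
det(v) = -0.00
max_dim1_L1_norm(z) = 1.33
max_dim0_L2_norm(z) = 0.9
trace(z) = 0.38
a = v @ z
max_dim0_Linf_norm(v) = 0.27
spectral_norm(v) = 0.34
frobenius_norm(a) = 0.11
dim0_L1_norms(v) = [0.44, 0.21, 0.07]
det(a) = -0.00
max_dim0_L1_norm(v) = 0.44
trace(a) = 0.01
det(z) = -0.03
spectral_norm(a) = 0.11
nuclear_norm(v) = 0.34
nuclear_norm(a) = 0.11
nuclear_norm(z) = 1.36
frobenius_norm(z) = 1.03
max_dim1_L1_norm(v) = 0.44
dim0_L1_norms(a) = [0.08, 0.11, 0.08]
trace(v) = 0.34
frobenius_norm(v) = 0.34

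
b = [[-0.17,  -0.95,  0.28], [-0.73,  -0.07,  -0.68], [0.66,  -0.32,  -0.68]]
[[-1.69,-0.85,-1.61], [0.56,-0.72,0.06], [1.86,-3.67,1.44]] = b @ [[1.11, -1.76, 1.18], [0.96, 2.02, 1.05], [-2.11, 2.74, -1.46]]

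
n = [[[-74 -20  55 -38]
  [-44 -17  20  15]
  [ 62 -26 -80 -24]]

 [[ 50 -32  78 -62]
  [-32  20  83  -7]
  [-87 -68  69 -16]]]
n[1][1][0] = -32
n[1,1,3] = -7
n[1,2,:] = [-87, -68, 69, -16]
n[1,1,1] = 20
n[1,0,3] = -62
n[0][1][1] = -17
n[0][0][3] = -38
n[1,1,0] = -32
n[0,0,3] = -38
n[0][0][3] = -38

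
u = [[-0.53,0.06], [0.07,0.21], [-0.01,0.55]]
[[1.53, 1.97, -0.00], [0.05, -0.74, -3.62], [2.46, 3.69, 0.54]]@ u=[[-0.67, 0.51], [-0.04, -2.14], [-1.05, 1.22]]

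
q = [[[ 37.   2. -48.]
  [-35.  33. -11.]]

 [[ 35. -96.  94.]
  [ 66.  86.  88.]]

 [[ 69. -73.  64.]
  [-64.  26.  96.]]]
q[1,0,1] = -96.0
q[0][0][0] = 37.0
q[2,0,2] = 64.0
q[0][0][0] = 37.0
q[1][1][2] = 88.0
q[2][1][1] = 26.0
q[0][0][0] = 37.0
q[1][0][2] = 94.0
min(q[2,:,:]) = -73.0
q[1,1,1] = 86.0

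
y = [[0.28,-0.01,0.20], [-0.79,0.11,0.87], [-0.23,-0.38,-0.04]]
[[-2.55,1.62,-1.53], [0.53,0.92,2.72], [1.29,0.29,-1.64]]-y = [[-2.83, 1.63, -1.73], [1.32, 0.81, 1.85], [1.52, 0.67, -1.60]]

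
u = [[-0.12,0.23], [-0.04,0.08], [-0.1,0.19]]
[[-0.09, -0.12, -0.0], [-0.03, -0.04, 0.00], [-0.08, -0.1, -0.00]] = u @ [[-0.64, -0.01, 0.24], [-0.74, -0.54, 0.12]]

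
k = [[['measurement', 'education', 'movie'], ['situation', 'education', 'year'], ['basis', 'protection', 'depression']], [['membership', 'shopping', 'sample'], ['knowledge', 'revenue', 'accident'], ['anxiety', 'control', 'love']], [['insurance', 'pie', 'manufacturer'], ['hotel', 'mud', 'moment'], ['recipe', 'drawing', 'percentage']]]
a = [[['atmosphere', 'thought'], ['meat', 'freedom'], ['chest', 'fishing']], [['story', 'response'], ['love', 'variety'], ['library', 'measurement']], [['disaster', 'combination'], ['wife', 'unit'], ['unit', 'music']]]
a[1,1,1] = 'variety'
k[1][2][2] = 'love'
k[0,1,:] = ['situation', 'education', 'year']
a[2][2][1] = 'music'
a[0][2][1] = 'fishing'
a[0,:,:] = [['atmosphere', 'thought'], ['meat', 'freedom'], ['chest', 'fishing']]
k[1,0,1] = 'shopping'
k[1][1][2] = 'accident'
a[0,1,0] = 'meat'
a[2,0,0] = 'disaster'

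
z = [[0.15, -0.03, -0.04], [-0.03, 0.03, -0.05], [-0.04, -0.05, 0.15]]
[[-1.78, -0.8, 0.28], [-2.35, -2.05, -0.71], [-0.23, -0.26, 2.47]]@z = [[-0.25, 0.02, 0.15],[-0.26, 0.04, 0.09],[-0.13, -0.12, 0.39]]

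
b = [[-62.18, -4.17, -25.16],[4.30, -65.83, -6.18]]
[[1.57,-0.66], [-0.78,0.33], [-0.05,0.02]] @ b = [[-100.46, 36.9, -35.42], [49.92, -18.47, 17.59], [3.2, -1.11, 1.13]]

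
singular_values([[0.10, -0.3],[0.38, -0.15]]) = [0.47, 0.21]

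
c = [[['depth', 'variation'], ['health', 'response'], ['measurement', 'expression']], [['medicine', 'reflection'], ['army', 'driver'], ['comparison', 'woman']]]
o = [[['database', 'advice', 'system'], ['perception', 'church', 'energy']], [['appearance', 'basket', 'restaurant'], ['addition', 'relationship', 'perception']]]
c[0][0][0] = 'depth'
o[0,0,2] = 'system'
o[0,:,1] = ['advice', 'church']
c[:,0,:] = [['depth', 'variation'], ['medicine', 'reflection']]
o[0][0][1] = 'advice'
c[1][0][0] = 'medicine'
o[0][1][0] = 'perception'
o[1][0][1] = 'basket'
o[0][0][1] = 'advice'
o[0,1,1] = 'church'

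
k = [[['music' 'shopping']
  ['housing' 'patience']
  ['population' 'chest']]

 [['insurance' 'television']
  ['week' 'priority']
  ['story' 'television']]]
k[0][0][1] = 'shopping'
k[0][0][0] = 'music'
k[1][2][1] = 'television'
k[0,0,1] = 'shopping'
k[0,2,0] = 'population'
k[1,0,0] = 'insurance'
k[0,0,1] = 'shopping'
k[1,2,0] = 'story'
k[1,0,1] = 'television'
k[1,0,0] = 'insurance'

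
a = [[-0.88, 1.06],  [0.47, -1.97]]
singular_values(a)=[2.39, 0.52]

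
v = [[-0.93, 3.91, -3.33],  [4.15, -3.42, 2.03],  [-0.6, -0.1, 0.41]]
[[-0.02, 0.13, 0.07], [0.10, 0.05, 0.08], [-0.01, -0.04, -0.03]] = v @ [[0.03, 0.03, 0.03], [0.02, -0.02, -0.01], [0.02, -0.07, -0.04]]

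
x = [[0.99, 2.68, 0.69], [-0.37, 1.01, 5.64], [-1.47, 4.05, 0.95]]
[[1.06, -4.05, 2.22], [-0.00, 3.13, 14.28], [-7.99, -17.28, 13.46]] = x @ [[3.22, 3.72, -3.47], [-0.89, -3.24, 1.59], [0.37, 1.38, 2.02]]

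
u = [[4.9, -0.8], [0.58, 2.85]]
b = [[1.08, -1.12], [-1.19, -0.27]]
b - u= [[-3.82, -0.32], [-1.77, -3.12]]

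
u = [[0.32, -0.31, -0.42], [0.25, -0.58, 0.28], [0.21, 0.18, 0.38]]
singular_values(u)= [0.76, 0.63, 0.3]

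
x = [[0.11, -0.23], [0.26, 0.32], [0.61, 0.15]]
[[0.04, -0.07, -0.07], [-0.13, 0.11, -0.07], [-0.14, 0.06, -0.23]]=x@[[-0.17, 0.03, -0.40], [-0.27, 0.31, 0.12]]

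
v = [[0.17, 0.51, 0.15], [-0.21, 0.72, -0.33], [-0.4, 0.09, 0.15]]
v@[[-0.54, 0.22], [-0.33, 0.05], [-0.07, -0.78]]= [[-0.27, -0.05], [-0.10, 0.25], [0.18, -0.2]]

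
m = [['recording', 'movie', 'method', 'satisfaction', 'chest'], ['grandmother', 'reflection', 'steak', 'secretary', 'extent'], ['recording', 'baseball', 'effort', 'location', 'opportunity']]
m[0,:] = ['recording', 'movie', 'method', 'satisfaction', 'chest']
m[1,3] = 'secretary'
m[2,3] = 'location'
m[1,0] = 'grandmother'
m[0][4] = 'chest'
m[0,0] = 'recording'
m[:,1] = ['movie', 'reflection', 'baseball']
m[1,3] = 'secretary'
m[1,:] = ['grandmother', 'reflection', 'steak', 'secretary', 'extent']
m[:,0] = ['recording', 'grandmother', 'recording']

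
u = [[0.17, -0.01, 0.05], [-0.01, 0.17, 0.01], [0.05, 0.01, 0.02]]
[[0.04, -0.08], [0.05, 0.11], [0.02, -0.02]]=u@ [[0.20, -0.33],[0.28, 0.63],[0.13, -0.38]]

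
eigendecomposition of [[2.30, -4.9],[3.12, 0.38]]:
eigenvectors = [[0.78+0.00j, (0.78-0j)], [(0.15-0.6j), (0.15+0.6j)]]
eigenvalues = [(1.34+3.79j), (1.34-3.79j)]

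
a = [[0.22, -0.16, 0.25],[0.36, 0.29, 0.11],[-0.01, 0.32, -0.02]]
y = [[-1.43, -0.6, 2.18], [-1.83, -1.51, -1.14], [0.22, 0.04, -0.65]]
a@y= [[0.03, 0.12, 0.50], [-1.02, -0.65, 0.38], [-0.58, -0.48, -0.37]]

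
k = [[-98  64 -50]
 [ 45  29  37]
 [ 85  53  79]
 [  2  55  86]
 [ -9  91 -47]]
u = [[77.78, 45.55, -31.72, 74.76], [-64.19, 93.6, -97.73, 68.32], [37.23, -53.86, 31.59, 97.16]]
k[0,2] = -50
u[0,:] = [77.78, 45.55, -31.72, 74.76]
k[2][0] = 85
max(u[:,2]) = 31.59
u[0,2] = -31.72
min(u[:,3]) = 68.32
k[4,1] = 91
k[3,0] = 2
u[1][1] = 93.6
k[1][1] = 29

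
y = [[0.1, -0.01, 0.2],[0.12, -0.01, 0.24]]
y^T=[[0.1, 0.12], [-0.01, -0.01], [0.20, 0.24]]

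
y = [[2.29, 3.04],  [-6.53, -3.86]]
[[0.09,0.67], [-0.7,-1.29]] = y@[[0.16, 0.12], [-0.09, 0.13]]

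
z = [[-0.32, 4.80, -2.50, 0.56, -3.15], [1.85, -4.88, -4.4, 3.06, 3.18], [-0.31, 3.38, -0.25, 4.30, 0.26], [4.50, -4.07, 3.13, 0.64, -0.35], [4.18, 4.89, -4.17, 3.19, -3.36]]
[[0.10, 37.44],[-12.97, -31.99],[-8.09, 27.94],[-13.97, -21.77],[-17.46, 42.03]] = z @ [[-2.50, -0.48], [0.34, 5.60], [0.08, 0.21], [-2.34, 2.26], [0.26, -3.07]]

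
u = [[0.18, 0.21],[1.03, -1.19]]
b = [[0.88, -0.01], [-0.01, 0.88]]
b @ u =[[0.15, 0.2],[0.9, -1.05]]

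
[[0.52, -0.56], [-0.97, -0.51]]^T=[[0.52, -0.97], [-0.56, -0.51]]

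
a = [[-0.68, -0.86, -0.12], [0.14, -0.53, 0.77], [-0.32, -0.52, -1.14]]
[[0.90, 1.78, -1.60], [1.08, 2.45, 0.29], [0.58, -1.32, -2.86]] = a @ [[0.88,-0.86,-0.34], [-1.75,-1.69,1.89], [0.04,2.17,1.74]]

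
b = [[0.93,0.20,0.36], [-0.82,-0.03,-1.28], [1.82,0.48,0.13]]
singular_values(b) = [2.4, 1.07, 0.0]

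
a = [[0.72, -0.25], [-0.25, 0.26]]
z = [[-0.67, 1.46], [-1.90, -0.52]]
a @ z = [[-0.01,  1.18], [-0.33,  -0.50]]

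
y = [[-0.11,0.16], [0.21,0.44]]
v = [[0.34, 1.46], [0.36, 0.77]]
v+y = [[0.23, 1.62], [0.57, 1.21]]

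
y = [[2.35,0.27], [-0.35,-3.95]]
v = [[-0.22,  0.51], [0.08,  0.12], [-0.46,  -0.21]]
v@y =[[-0.7, -2.07], [0.15, -0.45], [-1.01, 0.71]]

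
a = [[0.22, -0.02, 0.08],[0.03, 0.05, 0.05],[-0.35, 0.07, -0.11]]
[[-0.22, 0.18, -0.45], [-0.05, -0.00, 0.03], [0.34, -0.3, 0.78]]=a @ [[-1.21,0.74,-2.0],[-0.68,-0.54,1.56],[0.37,0.04,0.23]]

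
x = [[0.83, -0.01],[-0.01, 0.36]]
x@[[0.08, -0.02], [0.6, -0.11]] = [[0.06, -0.02],[0.22, -0.04]]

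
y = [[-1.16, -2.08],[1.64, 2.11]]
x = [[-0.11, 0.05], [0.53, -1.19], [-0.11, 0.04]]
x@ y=[[0.21, 0.33], [-2.57, -3.61], [0.19, 0.31]]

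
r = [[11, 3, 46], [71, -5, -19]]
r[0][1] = 3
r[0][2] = 46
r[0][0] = 11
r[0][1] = 3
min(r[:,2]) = -19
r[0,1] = 3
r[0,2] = 46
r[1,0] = 71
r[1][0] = 71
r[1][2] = -19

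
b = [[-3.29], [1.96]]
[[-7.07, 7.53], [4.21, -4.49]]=b @ [[2.15, -2.29]]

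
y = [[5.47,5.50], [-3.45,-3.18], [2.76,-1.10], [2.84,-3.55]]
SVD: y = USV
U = [[-0.85, 0.05], [0.51, 0.01], [-0.14, -0.51], [0.04, -0.86]]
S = [9.16, 5.28]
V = [[-0.73, -0.69], [-0.69, 0.73]]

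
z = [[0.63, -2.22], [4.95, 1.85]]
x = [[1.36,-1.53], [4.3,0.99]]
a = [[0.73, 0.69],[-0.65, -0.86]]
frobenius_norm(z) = 5.77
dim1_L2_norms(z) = [2.31, 5.28]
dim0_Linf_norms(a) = [0.73, 0.86]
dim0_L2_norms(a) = [0.98, 1.1]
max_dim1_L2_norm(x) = 4.41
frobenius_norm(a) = 1.47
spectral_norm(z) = 5.29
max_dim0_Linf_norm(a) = 0.86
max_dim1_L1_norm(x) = 5.29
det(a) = -0.18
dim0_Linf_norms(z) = [4.95, 2.22]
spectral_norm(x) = 4.54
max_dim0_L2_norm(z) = 4.99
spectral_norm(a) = 1.47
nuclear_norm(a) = 1.59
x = a + z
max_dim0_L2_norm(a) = 1.1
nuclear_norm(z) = 7.59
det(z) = 12.15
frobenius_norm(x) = 4.86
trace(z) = 2.48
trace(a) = -0.13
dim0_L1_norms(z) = [5.58, 4.07]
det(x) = 7.93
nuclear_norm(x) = 6.29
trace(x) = 2.35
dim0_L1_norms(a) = [1.38, 1.55]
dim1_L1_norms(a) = [1.42, 1.51]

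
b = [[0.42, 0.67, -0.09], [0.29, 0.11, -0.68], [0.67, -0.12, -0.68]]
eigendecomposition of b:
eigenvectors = [[(-0.22+0j), (-0.81+0j), -0.81-0.00j], [(0.57+0j), (-0.04-0.32j), (-0.04+0.32j)], [0.79+0.00j, -0.46+0.15j, -0.46-0.15j]]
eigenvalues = [(-0.96+0j), (0.4+0.28j), (0.4-0.28j)]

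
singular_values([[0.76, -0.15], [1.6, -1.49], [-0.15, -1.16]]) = [2.39, 1.02]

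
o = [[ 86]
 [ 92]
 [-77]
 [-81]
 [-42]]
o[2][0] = -77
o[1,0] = 92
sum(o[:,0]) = -22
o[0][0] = 86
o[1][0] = 92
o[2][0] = -77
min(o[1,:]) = 92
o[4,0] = -42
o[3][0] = -81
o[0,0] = 86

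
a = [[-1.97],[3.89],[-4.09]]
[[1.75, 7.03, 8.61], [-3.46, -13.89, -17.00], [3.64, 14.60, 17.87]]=a@[[-0.89,-3.57,-4.37]]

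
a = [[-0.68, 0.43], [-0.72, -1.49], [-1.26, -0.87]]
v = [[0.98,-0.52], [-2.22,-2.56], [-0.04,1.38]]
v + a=[[0.3,-0.09], [-2.94,-4.05], [-1.3,0.51]]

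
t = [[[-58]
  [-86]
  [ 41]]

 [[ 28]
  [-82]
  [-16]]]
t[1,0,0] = 28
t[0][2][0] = 41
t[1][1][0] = -82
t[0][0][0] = -58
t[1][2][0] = -16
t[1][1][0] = -82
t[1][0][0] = 28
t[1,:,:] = [[28], [-82], [-16]]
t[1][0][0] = 28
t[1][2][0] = -16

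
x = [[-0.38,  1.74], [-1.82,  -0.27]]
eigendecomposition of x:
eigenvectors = [[-0.02+0.70j, -0.02-0.70j], [-0.72+0.00j, -0.72-0.00j]]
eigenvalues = [(-0.33+1.78j), (-0.33-1.78j)]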